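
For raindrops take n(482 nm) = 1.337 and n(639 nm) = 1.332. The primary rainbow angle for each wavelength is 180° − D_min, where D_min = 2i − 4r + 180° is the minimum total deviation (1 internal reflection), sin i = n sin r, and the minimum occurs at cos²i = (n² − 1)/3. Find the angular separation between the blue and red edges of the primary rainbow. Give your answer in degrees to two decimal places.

At 482 nm (n = 1.337): cos²i = 0.26252 → i = 59.178°, r = 39.964°, D_min = 138.500°, rainbow angle = 41.500°.
At 639 nm (n = 1.332): cos²i = 0.25807 → i = 59.469°, r = 40.290°, D_min = 137.776°, rainbow angle = 42.224°.
Angular width = |41.500° − 42.224°| = 0.724°.

0.72°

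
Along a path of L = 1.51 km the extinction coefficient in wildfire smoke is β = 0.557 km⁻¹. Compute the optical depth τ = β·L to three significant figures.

τ = β·L = 0.557 × 1.51 = 0.8411.

0.841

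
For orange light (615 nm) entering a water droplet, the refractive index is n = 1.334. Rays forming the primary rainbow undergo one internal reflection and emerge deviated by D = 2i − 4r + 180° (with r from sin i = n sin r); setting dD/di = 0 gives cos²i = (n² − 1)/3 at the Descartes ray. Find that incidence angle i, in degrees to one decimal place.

cos²i = (1.334² − 1)/3 = (1.77956 − 1)/3 = 0.25985.
cos i = 0.50976, so i = 59.352°.

59.4°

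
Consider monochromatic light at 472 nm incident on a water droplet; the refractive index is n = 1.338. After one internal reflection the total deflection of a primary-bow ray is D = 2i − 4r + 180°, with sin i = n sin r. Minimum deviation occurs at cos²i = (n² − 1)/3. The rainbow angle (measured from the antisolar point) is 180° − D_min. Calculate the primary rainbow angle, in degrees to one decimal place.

cos²i = (1.79024 − 1)/3 = 0.26341; i = arccos(0.51324) = 59.120°.
sin r = sin 59.120°/1.338 = 0.64144; r = 39.899°.
D_min = 2·59.120° − 4·39.899° + 180° = 138.643°.
Rainbow angle = 180° − D_min = 41.357°.

41.4°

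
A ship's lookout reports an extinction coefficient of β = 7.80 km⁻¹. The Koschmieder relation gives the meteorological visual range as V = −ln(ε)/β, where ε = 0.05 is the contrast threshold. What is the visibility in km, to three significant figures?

0.384 km

V = −ln(0.05) / 7.80 = 2.996 / 7.80 = 0.3841 km.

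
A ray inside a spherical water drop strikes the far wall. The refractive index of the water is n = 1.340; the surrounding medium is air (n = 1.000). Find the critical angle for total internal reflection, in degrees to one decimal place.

sin θ_c = n_air / n = 1.000 / 1.340 = 0.7463.
θ_c = arcsin(0.7463) = 48.27°.

48.3°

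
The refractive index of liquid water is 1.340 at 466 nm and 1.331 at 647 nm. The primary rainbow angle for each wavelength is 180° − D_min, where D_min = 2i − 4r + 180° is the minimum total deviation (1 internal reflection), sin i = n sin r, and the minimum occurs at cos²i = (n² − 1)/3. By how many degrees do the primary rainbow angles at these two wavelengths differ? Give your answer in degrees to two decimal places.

At 466 nm (n = 1.340): cos²i = 0.26520 → i = 59.004°, r = 39.770°, D_min = 138.929°, rainbow angle = 41.071°.
At 647 nm (n = 1.331): cos²i = 0.25719 → i = 59.527°, r = 40.356°, D_min = 137.630°, rainbow angle = 42.370°.
Angular width = |41.071° − 42.370°| = 1.299°.

1.30°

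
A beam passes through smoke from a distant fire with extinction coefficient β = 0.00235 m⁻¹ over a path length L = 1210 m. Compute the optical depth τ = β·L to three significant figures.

2.84

τ = β·L = 0.00235 × 1210 = 2.8435.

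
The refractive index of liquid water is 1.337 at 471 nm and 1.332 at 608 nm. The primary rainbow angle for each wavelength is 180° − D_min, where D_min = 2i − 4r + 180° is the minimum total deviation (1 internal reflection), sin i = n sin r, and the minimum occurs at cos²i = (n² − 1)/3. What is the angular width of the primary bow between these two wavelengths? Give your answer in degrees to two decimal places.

At 471 nm (n = 1.337): cos²i = 0.26252 → i = 59.178°, r = 39.964°, D_min = 138.500°, rainbow angle = 41.500°.
At 608 nm (n = 1.332): cos²i = 0.25807 → i = 59.469°, r = 40.290°, D_min = 137.776°, rainbow angle = 42.224°.
Angular width = |41.500° − 42.224°| = 0.724°.

0.72°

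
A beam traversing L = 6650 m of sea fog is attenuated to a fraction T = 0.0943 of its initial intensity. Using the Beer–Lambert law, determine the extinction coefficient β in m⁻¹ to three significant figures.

0.000355 m⁻¹

Beer–Lambert: T = exp(−βL) ⇒ β = −ln(T)/L = −ln(0.0943)/6650 = 2.3613/6650 = 0.0003551 m⁻¹.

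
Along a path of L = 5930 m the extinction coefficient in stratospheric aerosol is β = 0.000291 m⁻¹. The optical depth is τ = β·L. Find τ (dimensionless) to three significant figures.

τ = β·L = 0.000291 × 5930 = 1.7256.

1.73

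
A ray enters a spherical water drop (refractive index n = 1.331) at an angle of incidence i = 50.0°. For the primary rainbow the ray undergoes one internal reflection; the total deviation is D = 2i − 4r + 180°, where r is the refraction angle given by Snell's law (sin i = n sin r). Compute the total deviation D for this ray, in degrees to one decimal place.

139.5°

sin r = sin 50.0° / 1.331 = 0.7660/1.331 = 0.5755; r = 35.14°.
D = 2·50.0° − 4·35.14° + 180° = 100.00° − 140.55° + 180° = 139.45°.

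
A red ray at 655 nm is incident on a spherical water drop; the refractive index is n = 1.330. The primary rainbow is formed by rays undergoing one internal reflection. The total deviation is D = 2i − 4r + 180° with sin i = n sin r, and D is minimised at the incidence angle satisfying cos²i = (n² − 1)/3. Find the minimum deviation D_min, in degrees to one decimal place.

137.5°

cos²i = (1.76890 − 1)/3 = 0.25630; i = arccos(0.50626) = 59.585°.
sin r = sin 59.585°/1.330 = 0.64841; r = 40.422°.
D_min = 2·59.585° − 4·40.422° + 180° = 137.484°.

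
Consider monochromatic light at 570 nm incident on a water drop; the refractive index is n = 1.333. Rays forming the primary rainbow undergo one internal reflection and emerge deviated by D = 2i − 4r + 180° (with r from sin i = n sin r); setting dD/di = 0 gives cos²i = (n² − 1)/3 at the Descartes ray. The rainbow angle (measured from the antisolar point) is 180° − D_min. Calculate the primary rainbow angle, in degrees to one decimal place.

cos²i = (1.77689 − 1)/3 = 0.25896; i = arccos(0.50888) = 59.410°.
sin r = sin 59.410°/1.333 = 0.64579; r = 40.225°.
D_min = 2·59.410° − 4·40.225° + 180° = 137.922°.
Rainbow angle = 180° − D_min = 42.078°.

42.1°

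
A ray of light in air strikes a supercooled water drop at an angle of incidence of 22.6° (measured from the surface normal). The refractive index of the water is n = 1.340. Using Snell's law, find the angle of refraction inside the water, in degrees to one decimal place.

Snell: sin θ_r = sin θ_i / n = sin 22.6° / 1.340 = 0.3843 / 1.340 = 0.2868.
θ_r = arcsin(0.2868) = 16.67°.

16.7°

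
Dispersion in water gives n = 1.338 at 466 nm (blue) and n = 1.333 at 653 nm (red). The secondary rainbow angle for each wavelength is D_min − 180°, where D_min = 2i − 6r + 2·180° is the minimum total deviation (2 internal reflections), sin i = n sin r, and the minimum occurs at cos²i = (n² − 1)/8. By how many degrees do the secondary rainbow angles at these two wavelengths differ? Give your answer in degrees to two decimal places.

1.30°

At 466 nm (n = 1.338): cos²i = 0.09878 → i = 71.682°, r = 45.195°, D_min = 232.193°, rainbow angle = 52.193°.
At 653 nm (n = 1.333): cos²i = 0.09711 → i = 71.843°, r = 45.466°, D_min = 230.891°, rainbow angle = 50.891°.
Angular width = |52.193° − 50.891°| = 1.302°.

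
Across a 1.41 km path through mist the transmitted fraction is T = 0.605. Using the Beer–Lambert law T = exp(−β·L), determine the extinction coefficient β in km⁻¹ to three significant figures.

Beer–Lambert: T = exp(−βL) ⇒ β = −ln(T)/L = −ln(0.605)/1.41 = 0.5025/1.41 = 0.3564 km⁻¹.

0.356 km⁻¹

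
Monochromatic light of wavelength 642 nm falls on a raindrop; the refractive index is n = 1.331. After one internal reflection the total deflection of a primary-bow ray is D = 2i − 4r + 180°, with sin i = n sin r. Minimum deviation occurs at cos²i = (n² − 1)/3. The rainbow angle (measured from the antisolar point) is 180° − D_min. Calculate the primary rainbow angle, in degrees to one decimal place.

42.4°

cos²i = (1.77156 − 1)/3 = 0.25719; i = arccos(0.50714) = 59.527°.
sin r = sin 59.527°/1.331 = 0.64753; r = 40.356°.
D_min = 2·59.527° − 4·40.356° + 180° = 137.630°.
Rainbow angle = 180° − D_min = 42.370°.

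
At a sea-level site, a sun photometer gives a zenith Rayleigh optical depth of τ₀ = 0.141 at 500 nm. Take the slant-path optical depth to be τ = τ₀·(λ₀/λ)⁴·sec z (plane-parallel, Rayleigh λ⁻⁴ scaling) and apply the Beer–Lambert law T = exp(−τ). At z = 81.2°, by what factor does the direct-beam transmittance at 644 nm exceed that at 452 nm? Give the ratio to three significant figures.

2.84

Airmass: sec 81.2° = 6.5366.
τ(644 nm) = 0.141 × (500/644)⁴ × 6.5366 = 0.141 × 0.3634 × 6.5366 = 0.3349.
τ(452 nm) = 0.141 × (500/452)⁴ × 6.5366 = 0.141 × 1.4974 × 6.5366 = 1.3800.
T(644)/T(452) = exp(τ_B − τ_A) = exp(1.0452) = 2.8438.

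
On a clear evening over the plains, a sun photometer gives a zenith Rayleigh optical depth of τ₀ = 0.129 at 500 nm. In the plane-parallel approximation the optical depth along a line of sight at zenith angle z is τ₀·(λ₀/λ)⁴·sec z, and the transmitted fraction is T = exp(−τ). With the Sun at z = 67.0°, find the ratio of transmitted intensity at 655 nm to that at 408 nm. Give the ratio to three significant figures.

1.88

Airmass: sec 67.0° = 2.5593.
τ(655 nm) = 0.129 × (500/655)⁴ × 2.5593 = 0.129 × 0.3396 × 2.5593 = 0.1121.
τ(408 nm) = 0.129 × (500/408)⁴ × 2.5593 = 0.129 × 2.2555 × 2.5593 = 0.7446.
T(655)/T(408) = exp(τ_B − τ_A) = exp(0.6325) = 1.8824.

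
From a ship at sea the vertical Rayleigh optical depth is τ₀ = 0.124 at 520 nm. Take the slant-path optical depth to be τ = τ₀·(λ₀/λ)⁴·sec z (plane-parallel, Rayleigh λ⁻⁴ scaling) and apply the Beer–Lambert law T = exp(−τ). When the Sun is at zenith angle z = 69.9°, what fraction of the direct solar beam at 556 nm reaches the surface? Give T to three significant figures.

sec 69.9° = 2.9099.
τ = 0.124 × (520/556)⁴ × 2.9099 = 0.124 × 0.7651 × 2.9099 = 0.2761.
T = exp(−0.2761) = 0.7588.

0.759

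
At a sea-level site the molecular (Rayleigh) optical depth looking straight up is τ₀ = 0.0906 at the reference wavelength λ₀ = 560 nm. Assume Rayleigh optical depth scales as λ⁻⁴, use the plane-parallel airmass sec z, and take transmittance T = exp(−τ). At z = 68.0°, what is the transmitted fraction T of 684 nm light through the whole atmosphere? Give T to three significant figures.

sec 68.0° = 2.6695.
τ = 0.0906 × (560/684)⁴ × 2.6695 = 0.0906 × 0.4493 × 2.6695 = 0.1087.
T = exp(−0.1087) = 0.8970.

0.897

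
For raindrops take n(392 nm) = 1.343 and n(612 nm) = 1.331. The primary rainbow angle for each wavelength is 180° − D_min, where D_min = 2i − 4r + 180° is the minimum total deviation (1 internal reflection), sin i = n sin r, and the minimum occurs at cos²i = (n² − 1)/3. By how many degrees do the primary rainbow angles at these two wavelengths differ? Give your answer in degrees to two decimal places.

1.72°

At 392 nm (n = 1.343): cos²i = 0.26788 → i = 58.830°, r = 39.577°, D_min = 139.354°, rainbow angle = 40.646°.
At 612 nm (n = 1.331): cos²i = 0.25719 → i = 59.527°, r = 40.356°, D_min = 137.630°, rainbow angle = 42.370°.
Angular width = |40.646° − 42.370°| = 1.724°.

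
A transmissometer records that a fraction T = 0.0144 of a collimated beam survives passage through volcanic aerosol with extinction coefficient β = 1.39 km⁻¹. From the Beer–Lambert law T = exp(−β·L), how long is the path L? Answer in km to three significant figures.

3.05 km

Beer–Lambert: T = exp(−βL) ⇒ L = −ln(T)/β = −ln(0.0144)/1.39 = 4.2405/1.39 = 3.051 km.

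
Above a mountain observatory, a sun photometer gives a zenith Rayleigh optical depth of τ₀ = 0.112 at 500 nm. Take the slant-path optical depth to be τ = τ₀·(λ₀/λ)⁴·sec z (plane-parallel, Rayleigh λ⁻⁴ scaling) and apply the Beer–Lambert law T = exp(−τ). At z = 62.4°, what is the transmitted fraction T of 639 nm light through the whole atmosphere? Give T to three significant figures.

0.913

sec 62.4° = 2.1584.
τ = 0.112 × (500/639)⁴ × 2.1584 = 0.112 × 0.3749 × 2.1584 = 0.0906.
T = exp(−0.0906) = 0.9134.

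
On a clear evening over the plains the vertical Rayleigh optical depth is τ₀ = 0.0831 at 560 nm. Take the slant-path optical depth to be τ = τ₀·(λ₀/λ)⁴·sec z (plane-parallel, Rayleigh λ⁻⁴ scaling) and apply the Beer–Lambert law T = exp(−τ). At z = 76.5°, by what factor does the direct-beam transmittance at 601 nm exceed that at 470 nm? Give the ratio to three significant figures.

1.57

Airmass: sec 76.5° = 4.2837.
τ(601 nm) = 0.0831 × (560/601)⁴ × 4.2837 = 0.0831 × 0.7538 × 4.2837 = 0.2683.
τ(470 nm) = 0.0831 × (560/470)⁴ × 4.2837 = 0.0831 × 2.0154 × 4.2837 = 0.7174.
T(601)/T(470) = exp(τ_B − τ_A) = exp(0.4491) = 1.5669.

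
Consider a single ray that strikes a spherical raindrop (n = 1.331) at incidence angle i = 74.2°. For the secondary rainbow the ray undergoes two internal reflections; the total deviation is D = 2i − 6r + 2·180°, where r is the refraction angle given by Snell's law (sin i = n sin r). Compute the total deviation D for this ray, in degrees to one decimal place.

sin r = sin 74.2° / 1.331 = 0.9622/1.331 = 0.7229; r = 46.30°.
D = 2·74.2° − 6·46.30° + 2·180° = 148.40° − 277.78° + 360° = 230.62°.

230.6°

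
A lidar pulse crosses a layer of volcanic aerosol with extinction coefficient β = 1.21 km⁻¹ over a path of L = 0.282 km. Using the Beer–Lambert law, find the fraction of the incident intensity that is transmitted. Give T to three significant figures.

0.711

τ = β·L = 1.21 × 0.282 = 0.3412.
T = exp(−0.3412) = 0.7109.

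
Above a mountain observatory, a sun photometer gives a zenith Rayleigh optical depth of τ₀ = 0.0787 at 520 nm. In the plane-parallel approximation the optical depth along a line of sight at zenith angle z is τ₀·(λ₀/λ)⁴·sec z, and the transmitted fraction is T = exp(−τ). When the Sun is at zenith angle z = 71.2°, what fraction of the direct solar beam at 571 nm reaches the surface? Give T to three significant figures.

0.845

sec 71.2° = 3.1030.
τ = 0.0787 × (520/571)⁴ × 3.1030 = 0.0787 × 0.6878 × 3.1030 = 0.1680.
T = exp(−0.1680) = 0.8454.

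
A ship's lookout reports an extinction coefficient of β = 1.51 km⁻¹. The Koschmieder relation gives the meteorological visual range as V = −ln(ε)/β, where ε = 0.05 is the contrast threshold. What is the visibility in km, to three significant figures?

1.98 km

V = −ln(0.05) / 1.51 = 2.996 / 1.51 = 1.9839 km.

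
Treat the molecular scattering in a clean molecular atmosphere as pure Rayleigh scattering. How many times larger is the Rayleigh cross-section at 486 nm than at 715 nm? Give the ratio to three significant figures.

4.68

Rayleigh scattering ∝ λ⁻⁴, so the ratio of coefficients is the inverse fourth power of the wavelength ratio.
σ(486)/σ(715) = (715/486)⁴ = (1.4712)⁴ = 4.685.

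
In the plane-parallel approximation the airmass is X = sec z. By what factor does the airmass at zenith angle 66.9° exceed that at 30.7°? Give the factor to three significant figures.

X(66.9°)/X(30.7°) = sec 66.9° / sec 30.7° = cos 30.7° / cos 66.9° = 0.8599/0.3923 = 2.1916.

2.19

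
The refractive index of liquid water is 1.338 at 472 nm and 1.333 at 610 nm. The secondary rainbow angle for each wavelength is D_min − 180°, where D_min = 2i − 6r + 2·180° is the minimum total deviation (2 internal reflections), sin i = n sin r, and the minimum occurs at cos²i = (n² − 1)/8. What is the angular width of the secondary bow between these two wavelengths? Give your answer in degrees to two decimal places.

At 472 nm (n = 1.338): cos²i = 0.09878 → i = 71.682°, r = 45.195°, D_min = 232.193°, rainbow angle = 52.193°.
At 610 nm (n = 1.333): cos²i = 0.09711 → i = 71.843°, r = 45.466°, D_min = 230.891°, rainbow angle = 50.891°.
Angular width = |52.193° − 50.891°| = 1.302°.

1.30°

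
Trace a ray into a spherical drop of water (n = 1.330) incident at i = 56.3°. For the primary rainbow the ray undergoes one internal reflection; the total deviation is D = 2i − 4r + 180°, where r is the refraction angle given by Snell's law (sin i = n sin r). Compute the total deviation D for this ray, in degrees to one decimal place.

137.7°

sin r = sin 56.3° / 1.330 = 0.8320/1.330 = 0.6255; r = 38.72°.
D = 2·56.3° − 4·38.72° + 180° = 112.60° − 154.88° + 180° = 137.72°.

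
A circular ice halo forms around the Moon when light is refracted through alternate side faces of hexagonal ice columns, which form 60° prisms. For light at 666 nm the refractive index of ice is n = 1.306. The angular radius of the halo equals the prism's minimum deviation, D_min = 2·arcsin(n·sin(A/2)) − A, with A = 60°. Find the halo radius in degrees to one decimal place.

n·sin(A/2) = 1.306 × sin 30° = 1.306 × 0.5000 = 0.6530.
D_min = 2·arcsin(0.6530) − 60° = 2 × 40.768° − 60° = 21.536°.

21.5°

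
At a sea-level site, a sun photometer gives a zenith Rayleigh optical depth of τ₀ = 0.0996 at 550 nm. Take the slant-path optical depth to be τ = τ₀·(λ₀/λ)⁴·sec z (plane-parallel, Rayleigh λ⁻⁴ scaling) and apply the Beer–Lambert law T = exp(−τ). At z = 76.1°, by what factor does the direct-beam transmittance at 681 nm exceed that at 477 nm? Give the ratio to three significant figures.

1.74

Airmass: sec 76.1° = 4.1627.
τ(681 nm) = 0.0996 × (550/681)⁴ × 4.1627 = 0.0996 × 0.4255 × 4.1627 = 0.1764.
τ(477 nm) = 0.0996 × (550/477)⁴ × 4.1627 = 0.0996 × 1.7676 × 4.1627 = 0.7328.
T(681)/T(477) = exp(τ_B − τ_A) = exp(0.5564) = 1.7445.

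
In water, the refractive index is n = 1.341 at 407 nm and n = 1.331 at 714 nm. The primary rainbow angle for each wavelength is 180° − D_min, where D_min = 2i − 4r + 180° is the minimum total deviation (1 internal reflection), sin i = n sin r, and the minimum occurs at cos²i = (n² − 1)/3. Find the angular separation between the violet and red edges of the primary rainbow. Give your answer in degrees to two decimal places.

At 407 nm (n = 1.341): cos²i = 0.26609 → i = 58.946°, r = 39.705°, D_min = 139.071°, rainbow angle = 40.929°.
At 714 nm (n = 1.331): cos²i = 0.25719 → i = 59.527°, r = 40.356°, D_min = 137.630°, rainbow angle = 42.370°.
Angular width = |40.929° − 42.370°| = 1.441°.

1.44°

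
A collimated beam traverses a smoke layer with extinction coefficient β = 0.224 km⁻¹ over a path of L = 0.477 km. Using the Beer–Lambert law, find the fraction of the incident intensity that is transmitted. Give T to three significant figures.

0.899

τ = β·L = 0.224 × 0.477 = 0.1068.
T = exp(−0.1068) = 0.8987.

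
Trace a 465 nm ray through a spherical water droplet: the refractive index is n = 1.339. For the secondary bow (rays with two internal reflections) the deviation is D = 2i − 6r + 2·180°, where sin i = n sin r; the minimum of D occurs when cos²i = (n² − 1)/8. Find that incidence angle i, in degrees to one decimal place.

71.6°

cos²i = (1.339² − 1)/8 = (1.79292 − 1)/8 = 0.09912.
cos i = 0.31483, so i = 71.650°.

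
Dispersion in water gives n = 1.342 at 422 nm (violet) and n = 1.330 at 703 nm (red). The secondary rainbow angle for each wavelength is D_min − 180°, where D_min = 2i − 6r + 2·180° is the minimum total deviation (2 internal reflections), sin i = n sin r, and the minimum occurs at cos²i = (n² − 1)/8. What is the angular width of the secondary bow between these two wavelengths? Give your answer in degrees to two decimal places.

At 422 nm (n = 1.342): cos²i = 0.10012 → i = 71.554°, r = 44.981°, D_min = 233.222°, rainbow angle = 53.222°.
At 703 nm (n = 1.330): cos²i = 0.09611 → i = 71.940°, r = 45.630°, D_min = 230.101°, rainbow angle = 50.101°.
Angular width = |53.222° − 50.101°| = 3.121°.

3.12°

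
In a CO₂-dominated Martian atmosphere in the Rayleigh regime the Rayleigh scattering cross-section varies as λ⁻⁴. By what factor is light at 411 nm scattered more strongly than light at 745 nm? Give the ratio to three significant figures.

10.8

Rayleigh scattering ∝ λ⁻⁴, so the ratio of coefficients is the inverse fourth power of the wavelength ratio.
σ(411)/σ(745) = (745/411)⁴ = (1.8127)⁴ = 10.8.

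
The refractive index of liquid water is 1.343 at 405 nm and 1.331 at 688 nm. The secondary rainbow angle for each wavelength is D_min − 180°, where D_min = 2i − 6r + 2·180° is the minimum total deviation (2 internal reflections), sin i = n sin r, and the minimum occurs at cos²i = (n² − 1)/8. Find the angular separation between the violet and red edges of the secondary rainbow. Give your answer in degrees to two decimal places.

At 405 nm (n = 1.343): cos²i = 0.10046 → i = 71.522°, r = 44.928°, D_min = 233.478°, rainbow angle = 53.478°.
At 688 nm (n = 1.331): cos²i = 0.09645 → i = 71.907°, r = 45.575°, D_min = 230.365°, rainbow angle = 50.365°.
Angular width = |53.478° − 50.365°| = 3.113°.

3.11°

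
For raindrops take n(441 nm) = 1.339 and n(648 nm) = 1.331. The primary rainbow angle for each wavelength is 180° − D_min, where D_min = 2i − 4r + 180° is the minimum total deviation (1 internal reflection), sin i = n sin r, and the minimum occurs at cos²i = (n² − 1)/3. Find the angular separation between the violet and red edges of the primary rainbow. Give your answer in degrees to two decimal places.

1.16°

At 441 nm (n = 1.339): cos²i = 0.26431 → i = 59.062°, r = 39.834°, D_min = 138.786°, rainbow angle = 41.214°.
At 648 nm (n = 1.331): cos²i = 0.25719 → i = 59.527°, r = 40.356°, D_min = 137.630°, rainbow angle = 42.370°.
Angular width = |41.214° − 42.370°| = 1.156°.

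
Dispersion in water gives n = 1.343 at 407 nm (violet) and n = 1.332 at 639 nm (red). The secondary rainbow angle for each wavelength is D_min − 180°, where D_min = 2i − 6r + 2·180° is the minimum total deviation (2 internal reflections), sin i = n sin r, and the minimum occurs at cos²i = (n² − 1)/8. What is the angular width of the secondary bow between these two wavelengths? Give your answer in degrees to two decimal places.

2.85°

At 407 nm (n = 1.343): cos²i = 0.10046 → i = 71.522°, r = 44.928°, D_min = 233.478°, rainbow angle = 53.478°.
At 639 nm (n = 1.332): cos²i = 0.09678 → i = 71.875°, r = 45.520°, D_min = 230.628°, rainbow angle = 50.628°.
Angular width = |53.478° − 50.628°| = 2.849°.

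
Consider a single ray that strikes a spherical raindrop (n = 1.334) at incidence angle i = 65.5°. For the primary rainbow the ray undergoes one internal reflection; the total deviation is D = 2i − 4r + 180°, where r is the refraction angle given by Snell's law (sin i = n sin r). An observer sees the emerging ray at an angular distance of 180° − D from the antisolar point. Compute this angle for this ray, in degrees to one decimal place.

sin r = sin 65.5° / 1.334 = 0.9100/1.334 = 0.6821; r = 43.01°.
D = 2·65.5° − 4·43.01° + 180° = 131.00° − 172.04° + 180° = 138.96°.
Angle from antisolar point = 180° − D = 41.04°.

41.0°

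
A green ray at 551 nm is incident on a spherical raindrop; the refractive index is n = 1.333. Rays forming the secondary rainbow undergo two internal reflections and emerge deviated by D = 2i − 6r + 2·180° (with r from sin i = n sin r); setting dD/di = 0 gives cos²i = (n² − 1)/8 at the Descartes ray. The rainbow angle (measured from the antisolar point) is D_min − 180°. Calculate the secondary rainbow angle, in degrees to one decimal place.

50.9°

cos²i = (1.77689 − 1)/8 = 0.09711; i = arccos(0.31163) = 71.843°.
sin r = sin 71.843°/1.333 = 0.71283; r = 45.466°.
D_min = 2·71.843° − 6·45.466° + 360° = 230.891°.
Rainbow angle = D_min − 180° = 50.891°.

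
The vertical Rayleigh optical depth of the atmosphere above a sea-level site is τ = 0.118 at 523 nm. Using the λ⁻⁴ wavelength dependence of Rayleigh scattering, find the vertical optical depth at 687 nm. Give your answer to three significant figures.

0.0396

τ(687 nm) = τ(523 nm) × (523/687)⁴ = 0.118 × (0.7613)⁴ = 0.118 × 0.3359 = 0.0396.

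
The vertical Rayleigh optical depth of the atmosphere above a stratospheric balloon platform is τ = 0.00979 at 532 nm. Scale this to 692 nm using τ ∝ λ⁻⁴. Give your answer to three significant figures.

0.00342

τ(692 nm) = τ(532 nm) × (532/692)⁴ = 0.00979 × (0.7688)⁴ = 0.00979 × 0.3493 = 0.0034.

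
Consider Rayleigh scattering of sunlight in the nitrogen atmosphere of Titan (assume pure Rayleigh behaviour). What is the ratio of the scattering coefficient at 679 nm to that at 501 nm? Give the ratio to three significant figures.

Rayleigh scattering ∝ λ⁻⁴, so the ratio of coefficients is the inverse fourth power of the wavelength ratio.
σ(679)/σ(501) = (501/679)⁴ = (0.7378)⁴ = 0.2964.

0.296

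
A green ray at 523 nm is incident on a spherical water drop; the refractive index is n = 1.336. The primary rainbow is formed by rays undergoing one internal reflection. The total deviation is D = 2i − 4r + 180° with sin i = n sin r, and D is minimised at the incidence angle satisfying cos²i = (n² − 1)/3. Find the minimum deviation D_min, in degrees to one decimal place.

cos²i = (1.78490 − 1)/3 = 0.26163; i = arccos(0.51150) = 59.236°.
sin r = sin 59.236°/1.336 = 0.64318; r = 40.029°.
D_min = 2·59.236° − 4·40.029° + 180° = 138.356°.

138.4°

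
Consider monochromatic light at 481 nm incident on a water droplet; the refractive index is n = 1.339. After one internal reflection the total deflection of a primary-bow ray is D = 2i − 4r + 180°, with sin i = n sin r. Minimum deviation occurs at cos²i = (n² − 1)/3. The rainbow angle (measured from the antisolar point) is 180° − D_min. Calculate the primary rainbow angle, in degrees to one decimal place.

41.2°

cos²i = (1.79292 − 1)/3 = 0.26431; i = arccos(0.51411) = 59.062°.
sin r = sin 59.062°/1.339 = 0.64057; r = 39.834°.
D_min = 2·59.062° − 4·39.834° + 180° = 138.786°.
Rainbow angle = 180° − D_min = 41.214°.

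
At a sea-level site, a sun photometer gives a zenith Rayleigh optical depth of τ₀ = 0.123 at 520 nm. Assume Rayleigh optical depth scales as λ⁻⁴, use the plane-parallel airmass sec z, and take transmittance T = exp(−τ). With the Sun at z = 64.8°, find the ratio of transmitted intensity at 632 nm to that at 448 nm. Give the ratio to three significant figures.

Airmass: sec 64.8° = 2.3486.
τ(632 nm) = 0.123 × (520/632)⁴ × 2.3486 = 0.123 × 0.4583 × 2.3486 = 0.1324.
τ(448 nm) = 0.123 × (520/448)⁴ × 2.3486 = 0.123 × 1.8151 × 2.3486 = 0.5244.
T(632)/T(448) = exp(τ_B − τ_A) = exp(0.3920) = 1.4799.

1.48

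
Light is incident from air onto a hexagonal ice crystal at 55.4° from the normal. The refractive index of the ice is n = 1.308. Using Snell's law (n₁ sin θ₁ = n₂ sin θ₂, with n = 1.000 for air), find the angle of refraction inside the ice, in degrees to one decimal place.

39.0°

Snell: sin θ_r = sin θ_i / n = sin 55.4° / 1.308 = 0.8231 / 1.308 = 0.6293.
θ_r = arcsin(0.6293) = 39.00°.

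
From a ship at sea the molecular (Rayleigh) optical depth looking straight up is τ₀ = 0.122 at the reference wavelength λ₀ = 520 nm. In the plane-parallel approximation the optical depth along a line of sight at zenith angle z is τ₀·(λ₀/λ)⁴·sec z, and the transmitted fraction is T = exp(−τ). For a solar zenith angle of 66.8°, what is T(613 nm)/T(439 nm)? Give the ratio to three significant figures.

1.57

Airmass: sec 66.8° = 2.5384.
τ(613 nm) = 0.122 × (520/613)⁴ × 2.5384 = 0.122 × 0.5178 × 2.5384 = 0.1604.
τ(439 nm) = 0.122 × (520/439)⁴ × 2.5384 = 0.122 × 1.9686 × 2.5384 = 0.6097.
T(613)/T(439) = exp(τ_B − τ_A) = exp(0.4493) = 1.5672.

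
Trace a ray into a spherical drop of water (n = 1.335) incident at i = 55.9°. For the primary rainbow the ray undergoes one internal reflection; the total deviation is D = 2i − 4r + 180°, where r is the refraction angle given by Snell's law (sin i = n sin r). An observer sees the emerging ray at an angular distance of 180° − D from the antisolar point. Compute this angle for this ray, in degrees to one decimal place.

sin r = sin 55.9° / 1.335 = 0.8281/1.335 = 0.6203; r = 38.34°.
D = 2·55.9° − 4·38.34° + 180° = 111.80° − 153.34° + 180° = 138.46°.
Angle from antisolar point = 180° − D = 41.54°.

41.5°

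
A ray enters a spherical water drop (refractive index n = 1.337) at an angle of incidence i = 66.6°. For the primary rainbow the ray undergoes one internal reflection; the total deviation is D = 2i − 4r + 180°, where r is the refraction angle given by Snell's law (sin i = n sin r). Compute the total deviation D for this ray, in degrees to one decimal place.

sin r = sin 66.6° / 1.337 = 0.9178/1.337 = 0.6864; r = 43.35°.
D = 2·66.6° − 4·43.35° + 180° = 133.20° − 173.39° + 180° = 139.81°.

139.8°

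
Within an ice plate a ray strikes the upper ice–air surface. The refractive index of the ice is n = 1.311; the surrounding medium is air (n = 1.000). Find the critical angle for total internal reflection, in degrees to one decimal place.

sin θ_c = n_air / n = 1.000 / 1.311 = 0.7628.
θ_c = arcsin(0.7628) = 49.71°.

49.7°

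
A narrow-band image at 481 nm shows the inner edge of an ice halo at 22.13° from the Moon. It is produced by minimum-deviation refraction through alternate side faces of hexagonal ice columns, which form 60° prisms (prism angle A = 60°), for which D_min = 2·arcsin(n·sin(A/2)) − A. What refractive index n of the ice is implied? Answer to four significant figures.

Rearranging: n = sin((D_min + A)/2) / sin(A/2).
(D_min + A)/2 = (22.13° + 60°)/2 = 41.065°.
n = sin 41.065° / sin 30° = 0.6569 / 0.5000 = 1.3138.

1.314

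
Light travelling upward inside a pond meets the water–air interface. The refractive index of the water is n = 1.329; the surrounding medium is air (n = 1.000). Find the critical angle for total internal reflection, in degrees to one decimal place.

48.8°

sin θ_c = n_air / n = 1.000 / 1.329 = 0.7524.
θ_c = arcsin(0.7524) = 48.80°.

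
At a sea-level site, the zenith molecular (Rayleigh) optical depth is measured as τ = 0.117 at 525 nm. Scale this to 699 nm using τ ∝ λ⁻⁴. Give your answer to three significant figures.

0.0372

τ(699 nm) = τ(525 nm) × (525/699)⁴ = 0.117 × (0.7511)⁴ = 0.117 × 0.3182 = 0.0372.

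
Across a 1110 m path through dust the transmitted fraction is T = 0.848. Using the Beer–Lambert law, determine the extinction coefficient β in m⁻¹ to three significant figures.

Beer–Lambert: T = exp(−βL) ⇒ β = −ln(T)/L = −ln(0.848)/1110 = 0.1649/1110 = 0.0001485 m⁻¹.

0.000149 m⁻¹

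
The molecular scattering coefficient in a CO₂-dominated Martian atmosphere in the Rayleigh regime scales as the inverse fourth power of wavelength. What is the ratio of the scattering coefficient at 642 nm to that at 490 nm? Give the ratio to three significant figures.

0.339

Rayleigh scattering ∝ λ⁻⁴, so the ratio of coefficients is the inverse fourth power of the wavelength ratio.
σ(642)/σ(490) = (490/642)⁴ = (0.7632)⁴ = 0.3393.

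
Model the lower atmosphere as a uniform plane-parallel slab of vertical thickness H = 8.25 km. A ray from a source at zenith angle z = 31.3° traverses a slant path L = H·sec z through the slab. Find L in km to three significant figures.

sec z = 1/cos 31.3° = 1.1703.
L = 8.25 × 1.1703 = 9.655 km.

9.66 km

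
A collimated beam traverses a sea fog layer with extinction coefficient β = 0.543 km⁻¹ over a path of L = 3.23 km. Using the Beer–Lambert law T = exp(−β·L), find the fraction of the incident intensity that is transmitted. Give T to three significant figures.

0.173

τ = β·L = 0.543 × 3.23 = 1.7539.
T = exp(−1.7539) = 0.1731.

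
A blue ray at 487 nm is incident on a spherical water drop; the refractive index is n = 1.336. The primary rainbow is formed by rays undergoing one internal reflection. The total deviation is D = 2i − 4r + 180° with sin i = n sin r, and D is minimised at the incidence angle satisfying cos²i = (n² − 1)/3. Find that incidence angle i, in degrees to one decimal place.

cos²i = (1.336² − 1)/3 = (1.78490 − 1)/3 = 0.26163.
cos i = 0.51150, so i = 59.236°.

59.2°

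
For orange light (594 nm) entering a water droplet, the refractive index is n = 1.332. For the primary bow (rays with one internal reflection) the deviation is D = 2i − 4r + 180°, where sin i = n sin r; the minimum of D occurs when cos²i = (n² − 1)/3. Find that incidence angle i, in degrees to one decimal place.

59.5°

cos²i = (1.332² − 1)/3 = (1.77422 − 1)/3 = 0.25807.
cos i = 0.50801, so i = 59.469°.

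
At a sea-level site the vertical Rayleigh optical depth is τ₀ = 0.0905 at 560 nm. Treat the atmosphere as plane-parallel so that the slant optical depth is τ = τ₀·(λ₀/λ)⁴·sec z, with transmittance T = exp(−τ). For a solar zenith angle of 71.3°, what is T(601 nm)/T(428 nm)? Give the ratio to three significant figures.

Airmass: sec 71.3° = 3.1190.
τ(601 nm) = 0.0905 × (560/601)⁴ × 3.1190 = 0.0905 × 0.7538 × 3.1190 = 0.2128.
τ(428 nm) = 0.0905 × (560/428)⁴ × 3.1190 = 0.0905 × 2.9307 × 3.1190 = 0.8273.
T(601)/T(428) = exp(τ_B − τ_A) = exp(0.6145) = 1.8487.

1.85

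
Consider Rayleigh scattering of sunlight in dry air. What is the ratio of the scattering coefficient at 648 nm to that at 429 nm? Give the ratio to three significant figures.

Rayleigh scattering ∝ λ⁻⁴, so the ratio of coefficients is the inverse fourth power of the wavelength ratio.
σ(648)/σ(429) = (429/648)⁴ = (0.6620)⁴ = 0.1921.

0.192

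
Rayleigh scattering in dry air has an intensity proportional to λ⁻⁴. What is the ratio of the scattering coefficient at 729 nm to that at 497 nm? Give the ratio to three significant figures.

Rayleigh scattering ∝ λ⁻⁴, so the ratio of coefficients is the inverse fourth power of the wavelength ratio.
σ(729)/σ(497) = (497/729)⁴ = (0.6818)⁴ = 0.216.

0.216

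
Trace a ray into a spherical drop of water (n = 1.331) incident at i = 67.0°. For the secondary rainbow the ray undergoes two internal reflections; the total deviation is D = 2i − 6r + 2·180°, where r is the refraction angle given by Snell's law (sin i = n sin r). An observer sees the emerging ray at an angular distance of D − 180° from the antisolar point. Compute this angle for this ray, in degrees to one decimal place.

51.5°

sin r = sin 67.0° / 1.331 = 0.9205/1.331 = 0.6916; r = 43.76°.
D = 2·67.0° − 6·43.76° + 2·180° = 134.00° − 262.54° + 360° = 231.46°.
Angle from antisolar point = D − 180° = 51.46°.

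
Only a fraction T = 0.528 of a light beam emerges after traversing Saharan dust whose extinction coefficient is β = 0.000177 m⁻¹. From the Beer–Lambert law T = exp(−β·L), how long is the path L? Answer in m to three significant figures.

3610 m

Beer–Lambert: T = exp(−βL) ⇒ L = −ln(T)/β = −ln(0.528)/0.000177 = 0.6387/0.000177 = 3608 m.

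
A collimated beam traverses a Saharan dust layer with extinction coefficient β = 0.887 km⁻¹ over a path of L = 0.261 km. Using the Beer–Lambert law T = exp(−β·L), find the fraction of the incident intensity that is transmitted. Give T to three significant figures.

τ = β·L = 0.887 × 0.261 = 0.2315.
T = exp(−0.2315) = 0.7933.

0.793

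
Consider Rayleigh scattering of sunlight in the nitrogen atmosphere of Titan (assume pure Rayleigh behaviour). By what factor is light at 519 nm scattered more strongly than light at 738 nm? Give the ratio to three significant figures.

4.09

Rayleigh scattering ∝ λ⁻⁴, so the ratio of coefficients is the inverse fourth power of the wavelength ratio.
σ(519)/σ(738) = (738/519)⁴ = (1.4220)⁴ = 4.088.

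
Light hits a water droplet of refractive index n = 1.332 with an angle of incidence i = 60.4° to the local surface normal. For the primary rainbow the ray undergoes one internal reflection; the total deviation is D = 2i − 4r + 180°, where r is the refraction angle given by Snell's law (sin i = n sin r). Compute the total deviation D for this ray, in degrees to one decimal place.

sin r = sin 60.4° / 1.332 = 0.8695/1.332 = 0.6528; r = 40.75°.
D = 2·60.4° − 4·40.75° + 180° = 120.80° − 163.00° + 180° = 137.80°.

137.8°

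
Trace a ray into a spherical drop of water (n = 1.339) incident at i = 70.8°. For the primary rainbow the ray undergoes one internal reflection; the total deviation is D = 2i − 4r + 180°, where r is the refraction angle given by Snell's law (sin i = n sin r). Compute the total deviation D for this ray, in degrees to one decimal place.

142.2°

sin r = sin 70.8° / 1.339 = 0.9444/1.339 = 0.7053; r = 44.85°.
D = 2·70.8° − 4·44.85° + 180° = 141.60° − 179.41° + 180° = 142.19°.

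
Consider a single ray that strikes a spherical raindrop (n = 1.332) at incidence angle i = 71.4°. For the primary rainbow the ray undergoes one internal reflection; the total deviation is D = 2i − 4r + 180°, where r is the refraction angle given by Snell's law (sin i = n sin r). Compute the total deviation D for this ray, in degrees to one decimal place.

sin r = sin 71.4° / 1.332 = 0.9478/1.332 = 0.7115; r = 45.36°.
D = 2·71.4° − 4·45.36° + 180° = 142.80° − 181.44° + 180° = 141.36°.

141.4°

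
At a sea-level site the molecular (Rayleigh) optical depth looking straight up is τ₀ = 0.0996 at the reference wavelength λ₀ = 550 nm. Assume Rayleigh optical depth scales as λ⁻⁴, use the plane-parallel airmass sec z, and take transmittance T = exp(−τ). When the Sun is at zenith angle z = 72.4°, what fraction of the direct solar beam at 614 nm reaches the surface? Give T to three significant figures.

0.809

sec 72.4° = 3.3072.
τ = 0.0996 × (550/614)⁴ × 3.3072 = 0.0996 × 0.6438 × 3.3072 = 0.2121.
T = exp(−0.2121) = 0.8089.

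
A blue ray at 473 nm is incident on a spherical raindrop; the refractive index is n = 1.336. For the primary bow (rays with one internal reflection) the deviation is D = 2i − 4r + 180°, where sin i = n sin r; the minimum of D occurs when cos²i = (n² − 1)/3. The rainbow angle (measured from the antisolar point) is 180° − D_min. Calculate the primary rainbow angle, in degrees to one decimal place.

41.6°

cos²i = (1.78490 − 1)/3 = 0.26163; i = arccos(0.51150) = 59.236°.
sin r = sin 59.236°/1.336 = 0.64318; r = 40.029°.
D_min = 2·59.236° − 4·40.029° + 180° = 138.356°.
Rainbow angle = 180° − D_min = 41.644°.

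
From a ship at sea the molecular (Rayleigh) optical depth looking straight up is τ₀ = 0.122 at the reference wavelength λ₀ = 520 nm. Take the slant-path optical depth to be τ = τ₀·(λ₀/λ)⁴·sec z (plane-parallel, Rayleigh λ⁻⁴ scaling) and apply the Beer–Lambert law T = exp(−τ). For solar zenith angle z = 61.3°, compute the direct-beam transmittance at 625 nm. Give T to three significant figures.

0.885

sec 61.3° = 2.0824.
τ = 0.122 × (520/625)⁴ × 2.0824 = 0.122 × 0.4792 × 2.0824 = 0.1217.
T = exp(−0.1217) = 0.8854.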